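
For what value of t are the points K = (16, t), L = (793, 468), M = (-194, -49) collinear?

61

The three points are collinear iff det[KL; KM] = 0.
This determinant is linear in t: (-987)t + (60207) = 0, so t = 61.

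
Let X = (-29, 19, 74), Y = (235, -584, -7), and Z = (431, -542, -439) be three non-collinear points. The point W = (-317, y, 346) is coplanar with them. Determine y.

The plane through X, Y, Z has equation 263898x + 98172y + 129276z = 3778650.
Substituting W: (98172)y + (-38926170) = 3778650, so y = 435.

435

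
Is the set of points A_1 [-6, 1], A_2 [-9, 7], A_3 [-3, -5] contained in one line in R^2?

Yes

A_1A_2 = (-3, 6), A_1A_3 = (3, -6).
det[A_1A_2; A_1A_3] = (-3)(-6) − (6)(3) = 0.
The determinant is zero, so the points are collinear.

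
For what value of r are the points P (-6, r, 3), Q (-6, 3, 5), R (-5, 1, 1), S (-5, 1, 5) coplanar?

3

Coplanarity ⇔ det[PQ; PR; PS] = 0.
Expanding, this is linear in r: (4)r + (-12) = 0.
So r = 3.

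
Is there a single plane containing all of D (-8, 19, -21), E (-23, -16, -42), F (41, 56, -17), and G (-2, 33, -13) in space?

No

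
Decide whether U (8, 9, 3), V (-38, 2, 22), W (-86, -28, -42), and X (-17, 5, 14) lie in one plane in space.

No

A normal to the plane through U, V, W is n = UV × UW = (1018, -3856, 1044).
The plane has equation n·P = -23428. For X: n·X = -21970.
-21970 ≠ -23428, so X is off the plane.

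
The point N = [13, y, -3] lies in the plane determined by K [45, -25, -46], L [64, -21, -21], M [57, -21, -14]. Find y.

-24

A normal to the plane is n = KL × KM = (28, -308, 28).
N lies in the plane iff n · KN = 0.
This gives (-308)y + (-7392) = 0, so y = -24.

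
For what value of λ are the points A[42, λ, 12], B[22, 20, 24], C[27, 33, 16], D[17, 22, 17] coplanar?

52

The points are coplanar iff AB · (AC × AD) = 0.
Expanding, this is linear in λ: (-75)λ + (3900) = 0.
So λ = 52.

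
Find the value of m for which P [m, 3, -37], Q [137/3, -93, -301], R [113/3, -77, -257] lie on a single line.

-7/3

Collinearity requires PQ × PR = 0; each component is linear in m.
The y-component gives (44)m + (308/3) = 0, so m = -7/3.
The remaining components then also vanish.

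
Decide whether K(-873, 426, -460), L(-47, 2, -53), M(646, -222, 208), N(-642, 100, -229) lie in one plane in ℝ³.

A normal to the plane through K, L, M is n = KL × KM = (-19496, 66465, 108808).
The plane has equation n·P = -4717582. For N: n·N = -5754100.
-5754100 ≠ -4717582, so N is off the plane.

No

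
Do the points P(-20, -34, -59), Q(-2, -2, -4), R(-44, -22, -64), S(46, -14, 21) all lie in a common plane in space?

Yes

With P as base: PQ = (18, 32, 55), PR = (-24, 12, -5), PS = (66, 20, 80).
PR × PS = (1060, 1590, -1272).
PQ · (PR × PS) = 0.
The scalar triple product vanishes, so the four points are coplanar.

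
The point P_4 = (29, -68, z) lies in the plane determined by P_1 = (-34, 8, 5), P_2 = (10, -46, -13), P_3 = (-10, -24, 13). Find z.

-30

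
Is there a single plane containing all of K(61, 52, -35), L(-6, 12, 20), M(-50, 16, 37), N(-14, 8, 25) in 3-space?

No

The four points are coplanar iff the 3×3 determinant with rows KL, KM, KN is zero.
Rows: (-67, -40, 55), (-111, -36, 72), (-75, -44, 60).
Expanding along the first row: (-67)(1008) − (-40)(-1260) + (55)(2184) = 2184.
Nonzero ⇒ not coplanar.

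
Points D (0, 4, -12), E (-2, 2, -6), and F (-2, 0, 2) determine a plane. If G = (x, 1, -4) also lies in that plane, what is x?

Coplanarity requires DE · (DF × DG) = 0.
DE = (-2, -2, 6), DF = (-2, -4, 14); the triple product is linear in x with coefficient -4 and constant term -16.
Setting it to zero: x = -4.

-4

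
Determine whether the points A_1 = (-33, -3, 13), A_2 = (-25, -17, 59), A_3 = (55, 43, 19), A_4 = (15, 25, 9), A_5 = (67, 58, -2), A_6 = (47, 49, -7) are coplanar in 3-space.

The plane through A_1, A_2, A_3 has normal n = A_1A_2 × A_1A_3 = (-2200, 4000, 1600) and equation n·P = 81400.
Checking the remaining points: n·A_4 = 81400, n·A_5 = 81400, n·A_6 = 81400.
All equal 81400, so all 6 points lie in one plane.

Yes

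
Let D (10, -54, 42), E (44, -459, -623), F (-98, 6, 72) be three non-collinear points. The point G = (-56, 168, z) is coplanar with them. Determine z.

A normal to the plane is n = DE × DF = (27750, 70800, -41700).
G lies in the plane iff n · DG = 0.
This gives (-41700)z + (15637500) = 0, so z = 375.

375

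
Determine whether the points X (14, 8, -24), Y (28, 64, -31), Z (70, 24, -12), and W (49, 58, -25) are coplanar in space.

No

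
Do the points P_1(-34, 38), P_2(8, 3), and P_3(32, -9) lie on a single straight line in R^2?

No

P_1P_2 = (42, -35), P_1P_3 = (66, -47).
det[P_1P_2; P_1P_3] = (42)(-47) − (-35)(66) = 336.
The determinant is nonzero, so they are not collinear.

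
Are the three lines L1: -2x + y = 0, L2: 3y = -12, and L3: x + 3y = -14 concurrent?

Lines aᵢx + bᵢy = cᵢ with pairwise distinct directions are concurrent exactly when det[aᵢ bᵢ cᵢ] = 0.
Here the determinant is 0.
It vanishes, so the lines are concurrent at (-2, -4).

Yes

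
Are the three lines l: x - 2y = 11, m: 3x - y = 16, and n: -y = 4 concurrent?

No

Intersecting l and m: solving the 2×2 system gives (x, y) = (21/5, -17/5).
Substitute into n: (0)(21/5) + (-1)(-17/5) = 17/5.
But n requires 4 ≠ 17/5, so the three lines have no common point.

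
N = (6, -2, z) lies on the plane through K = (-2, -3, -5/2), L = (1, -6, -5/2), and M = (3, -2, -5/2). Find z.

The plane through K, L, M has equation 18z = -45.
Substituting N: (18)z + (0) = -45, so z = -5/2.

-5/2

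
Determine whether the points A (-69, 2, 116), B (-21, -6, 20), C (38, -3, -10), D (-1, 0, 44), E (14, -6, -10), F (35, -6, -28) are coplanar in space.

Yes

The plane through A, B, C has normal n = AB × AC = (528, -4224, 616) and equation n·P = 26576.
Checking the remaining points: n·D = 26576, n·E = 26576, n·F = 26576.
All equal 26576, so all 6 points lie in one plane.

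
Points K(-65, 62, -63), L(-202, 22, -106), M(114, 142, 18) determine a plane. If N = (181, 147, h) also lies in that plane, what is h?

Coplanarity requires KL · (KM × KN) = 0.
KL = (-137, -40, -43), KM = (179, 80, 81); the triple product is linear in h with coefficient -3800 and constant term 98800.
Setting it to zero: h = 26.

26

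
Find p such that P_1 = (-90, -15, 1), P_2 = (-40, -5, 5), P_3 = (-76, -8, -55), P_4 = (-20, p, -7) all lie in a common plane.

0

Normal to plane P_1P_2P_3: n = (-588, 2856, 210); plane equation n·P = 10290.
Requiring n·P_4 = 10290: (2856)p + (10290) = 10290.
So p = 0.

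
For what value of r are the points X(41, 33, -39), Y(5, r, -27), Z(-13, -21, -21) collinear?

-3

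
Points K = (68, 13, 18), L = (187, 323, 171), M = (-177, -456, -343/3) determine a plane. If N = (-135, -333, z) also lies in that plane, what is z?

-137/3

The plane through K, L, M has equation (92201/3)x − (65212/3)y + 20139z = 2169806.
Substituting N: (20139)z + (3089487) = 2169806, so z = -137/3.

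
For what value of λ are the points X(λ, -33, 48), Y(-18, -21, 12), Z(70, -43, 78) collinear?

30

Direction YZ = (88, -22, 66). From the y-coordinate of X, the parameter along the line is τ = (-33 − (-21))/(-22) = 6/11.
Then λ = (-18) + 6/11·(88) = 30.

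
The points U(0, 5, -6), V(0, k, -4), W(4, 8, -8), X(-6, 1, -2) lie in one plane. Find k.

6

The points are coplanar iff UV · (UW × UX) = 0.
Expanding, this is linear in k: (-4)k + (24) = 0.
So k = 6.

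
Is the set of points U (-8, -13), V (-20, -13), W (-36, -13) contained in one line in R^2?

UV = (-12, 0), UW = (-28, 0).
det[UV; UW] = (-12)(0) − (0)(-28) = 0.
The determinant is zero, so the points are collinear.

Yes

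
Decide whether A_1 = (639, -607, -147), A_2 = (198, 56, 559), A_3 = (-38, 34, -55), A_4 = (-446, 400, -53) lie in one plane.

Yes

A normal to the plane through A_1, A_2, A_3 is n = A_1A_2 × A_1A_3 = (-391550, -437390, 166170).
The plane has equation n·P = -9131710. For A_4: n·A_4 = -9131710.
Equal, so A_4 lies in the plane and all four are coplanar.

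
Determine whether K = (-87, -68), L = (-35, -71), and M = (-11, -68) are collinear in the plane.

KL = (52, -3), KM = (76, 0).
Twice the signed area of △KLM is (52)(0) − (-3)(76) = 228.
The area is nonzero, so the three points are not collinear.

No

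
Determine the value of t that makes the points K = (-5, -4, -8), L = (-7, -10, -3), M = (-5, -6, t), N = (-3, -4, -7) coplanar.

-6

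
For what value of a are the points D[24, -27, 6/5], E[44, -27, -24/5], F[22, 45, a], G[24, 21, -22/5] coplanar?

-33/5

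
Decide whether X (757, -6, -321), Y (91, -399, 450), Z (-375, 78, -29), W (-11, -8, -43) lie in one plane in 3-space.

Yes

A normal to the plane through X, Y, Z is n = XY × XZ = (-179520, -678300, -500820).
The plane has equation n·P = 28936380. For W: n·W = 28936380.
Equal, so W lies in the plane and all four are coplanar.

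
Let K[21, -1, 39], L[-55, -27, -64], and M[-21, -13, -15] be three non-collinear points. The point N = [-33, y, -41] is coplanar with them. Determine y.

-25

Coplanarity requires KL · (KM × KN) = 0.
KL = (-76, -26, -103), KM = (-42, -12, -54); the triple product is linear in y with coefficient 222 and constant term 5550.
Setting it to zero: y = -25.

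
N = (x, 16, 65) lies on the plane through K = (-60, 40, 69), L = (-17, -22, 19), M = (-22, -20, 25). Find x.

-56

A normal to the plane is n = KL × KM = (-272, -8, -224).
N lies in the plane iff n · KN = 0.
This gives (-272)x + (-15232) = 0, so x = -56.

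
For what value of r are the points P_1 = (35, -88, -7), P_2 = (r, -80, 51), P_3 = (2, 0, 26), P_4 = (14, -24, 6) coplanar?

17

Normal to plane P_1P_3P_4: n = (-968, -264, -264); plane equation n·P = -8800.
Requiring n·P_2 = -8800: (-968)r + (7656) = -8800.
So r = 17.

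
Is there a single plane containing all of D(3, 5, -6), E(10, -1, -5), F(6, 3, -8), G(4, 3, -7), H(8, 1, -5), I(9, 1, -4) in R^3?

No

The plane through D, E, F has normal n = DE × DF = (14, 17, 4) and equation n·P = 103.
Checking the remaining points: n·G = 79, n·H = 109, n·I = 127.
Since n·G = 79 ≠ 103, G is off the plane and the points are not all coplanar.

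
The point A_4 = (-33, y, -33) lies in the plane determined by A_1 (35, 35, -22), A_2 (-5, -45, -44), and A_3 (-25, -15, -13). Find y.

-57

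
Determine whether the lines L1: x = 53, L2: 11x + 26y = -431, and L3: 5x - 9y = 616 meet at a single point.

Intersecting L1 and L2: solving the 2×2 system gives (x, y) = (53, -39).
Substitute into L3: (5)(53) + (-9)(-39) = 616.
This equals 616, so (53, -39) lies on all three lines and they are concurrent.

Yes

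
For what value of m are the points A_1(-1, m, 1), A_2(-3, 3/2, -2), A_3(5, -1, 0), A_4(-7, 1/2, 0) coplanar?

-1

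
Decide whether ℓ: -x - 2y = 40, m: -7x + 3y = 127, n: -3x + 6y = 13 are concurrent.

Lines aᵢx + bᵢy = cᵢ with pairwise distinct directions are concurrent exactly when det[aᵢ bᵢ cᵢ] = 0.
Here the determinant is -17.
Nonzero, so no common point exists.

No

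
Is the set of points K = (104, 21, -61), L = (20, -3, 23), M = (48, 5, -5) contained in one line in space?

Yes

KL = (-84, -24, 84), KM = (-56, -16, 56).
Each component of KM is 2/3 times the corresponding component of KL, so KM = 2/3·KL and the points are collinear.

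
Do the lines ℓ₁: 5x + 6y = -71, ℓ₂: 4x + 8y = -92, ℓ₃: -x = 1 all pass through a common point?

Yes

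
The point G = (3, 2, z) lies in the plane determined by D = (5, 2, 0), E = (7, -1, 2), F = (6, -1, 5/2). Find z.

Coplanarity requires DE · (DF × DG) = 0.
DE = (2, -3, 2), DF = (1, -3, 5/2); the triple product is linear in z with coefficient -3 and constant term 3.
Setting it to zero: z = 1.

1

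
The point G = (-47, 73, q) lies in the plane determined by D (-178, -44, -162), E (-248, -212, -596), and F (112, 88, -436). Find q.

A normal to the plane is n = DE × DF = (103320, -145040, 39480).
G lies in the plane iff n · DG = 0.
This gives (39480)q + (2961000) = 0, so q = -75.

-75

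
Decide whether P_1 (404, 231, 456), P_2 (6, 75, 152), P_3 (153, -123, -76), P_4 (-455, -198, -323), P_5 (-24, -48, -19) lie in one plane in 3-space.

Yes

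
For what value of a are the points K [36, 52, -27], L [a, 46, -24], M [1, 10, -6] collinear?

Direction KM = (-35, -42, 21). From the y-coordinate of L, the parameter along the line is τ = (46 − 52)/(-42) = 1/7.
Then a = 36 + 1/7·(-35) = 31.

31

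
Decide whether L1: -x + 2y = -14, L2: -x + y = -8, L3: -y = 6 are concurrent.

Lines aᵢx + bᵢy = cᵢ with pairwise distinct directions are concurrent exactly when det[aᵢ bᵢ cᵢ] = 0.
Here the determinant is 0.
It vanishes, so the lines are concurrent at (2, -6).

Yes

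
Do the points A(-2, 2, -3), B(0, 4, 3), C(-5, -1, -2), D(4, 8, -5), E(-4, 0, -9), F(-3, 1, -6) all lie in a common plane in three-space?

The plane through A, B, C has normal n = AB × AC = (20, -20, 0) and equation n·P = -80.
Checking the remaining points: n·D = -80, n·E = -80, n·F = -80.
All equal -80, so all 6 points lie in one plane.

Yes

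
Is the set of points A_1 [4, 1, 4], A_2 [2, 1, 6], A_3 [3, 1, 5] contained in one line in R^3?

Yes

A_1A_2 = (-2, 0, 2), A_1A_3 = (-1, 0, 1).
Each component of A_1A_3 is 1/2 times the corresponding component of A_1A_2, so A_1A_3 = 1/2·A_1A_2 and the points are collinear.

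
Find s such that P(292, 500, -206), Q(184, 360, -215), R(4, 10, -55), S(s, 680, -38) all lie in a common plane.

The points are coplanar iff PQ · (PR × PS) = 0.
Expanding, this is linear in s: (-25550)s + (12979400) = 0.
So s = 508.

508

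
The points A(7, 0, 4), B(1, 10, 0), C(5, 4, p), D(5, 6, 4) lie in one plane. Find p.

3

The points are coplanar iff AB · (AC × AD) = 0.
Expanding, this is linear in p: (16)p + (-48) = 0.
So p = 3.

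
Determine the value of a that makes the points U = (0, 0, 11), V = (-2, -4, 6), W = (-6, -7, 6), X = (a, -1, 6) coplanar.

2

The points are coplanar iff UV · (UW × UX) = 0.
Expanding, this is linear in a: (-15)a + (30) = 0.
So a = 2.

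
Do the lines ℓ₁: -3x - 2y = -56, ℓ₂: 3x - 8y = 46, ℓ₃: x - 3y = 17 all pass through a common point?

The three lines meet at one point iff the augmented coefficient matrix [aᵢ bᵢ cᵢ] has rank < 3, i.e. its determinant vanishes.
Here the determinant is 60.
Nonzero, so no common point exists.

No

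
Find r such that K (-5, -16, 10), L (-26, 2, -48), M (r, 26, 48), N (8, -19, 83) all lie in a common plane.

Normal to plane KLN: n = (1140, 779, -171); plane equation n·P = -19874.
Requiring n·M = -19874: (1140)r + (12046) = -19874.
So r = -28.

-28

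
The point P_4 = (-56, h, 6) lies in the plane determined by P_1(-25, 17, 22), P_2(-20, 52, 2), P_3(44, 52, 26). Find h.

Coplanarity requires P_1P_2 · (P_1P_3 × P_1P_4) = 0.
P_1P_2 = (5, 35, -20), P_1P_3 = (69, 35, 4); the triple product is linear in h with coefficient -1400 and constant term 33600.
Setting it to zero: h = 24.

24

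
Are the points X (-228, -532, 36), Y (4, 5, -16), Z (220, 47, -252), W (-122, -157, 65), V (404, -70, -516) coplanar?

No

The plane through X, Y, Z has normal n = XY × XZ = (-124548, 43520, -106248) and equation n·P = 1419376.
Checking the remaining points: n·W = 1456096, n·V = 1460176.
Since n·W = 1456096 ≠ 1419376, W is off the plane and the points are not all coplanar.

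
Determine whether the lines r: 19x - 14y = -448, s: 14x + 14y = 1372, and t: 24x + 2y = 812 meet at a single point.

Yes

Lines aᵢx + bᵢy = cᵢ with pairwise distinct directions are concurrent exactly when det[aᵢ bᵢ cᵢ] = 0.
Here the determinant is 0.
It vanishes, so the lines are concurrent at (28, 70).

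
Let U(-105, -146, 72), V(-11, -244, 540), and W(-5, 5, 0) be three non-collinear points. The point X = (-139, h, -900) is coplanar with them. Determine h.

249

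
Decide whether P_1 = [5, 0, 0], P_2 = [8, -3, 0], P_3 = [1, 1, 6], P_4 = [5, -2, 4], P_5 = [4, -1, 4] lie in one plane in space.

Yes

The plane through P_1, P_2, P_3 has normal n = P_1P_2 × P_1P_3 = (-18, -18, -9) and equation n·P = -90.
Checking the remaining points: n·P_4 = -90, n·P_5 = -90.
All equal -90, so all 5 points lie in one plane.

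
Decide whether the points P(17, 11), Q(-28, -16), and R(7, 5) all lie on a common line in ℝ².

Yes

PQ = (-45, -27), PR = (-10, -6).
det[PQ; PR] = (-45)(-6) − (-27)(-10) = 0.
The determinant is zero, so the points are collinear.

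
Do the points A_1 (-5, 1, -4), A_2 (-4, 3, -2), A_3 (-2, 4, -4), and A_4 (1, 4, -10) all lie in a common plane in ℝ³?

Yes

With A_1 as base: A_1A_2 = (1, 2, 2), A_1A_3 = (3, 3, 0), A_1A_4 = (6, 3, -6).
A_1A_3 × A_1A_4 = (-18, 18, -9).
A_1A_2 · (A_1A_3 × A_1A_4) = 0.
The scalar triple product vanishes, so the four points are coplanar.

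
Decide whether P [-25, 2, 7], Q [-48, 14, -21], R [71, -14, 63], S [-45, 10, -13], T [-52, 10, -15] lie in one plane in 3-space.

Yes

The plane through P, Q, R has normal n = PQ × PR = (224, -1400, -784) and equation n·X = -13888.
Checking the remaining points: n·S = -13888, n·T = -13888.
All equal -13888, so all 5 points lie in one plane.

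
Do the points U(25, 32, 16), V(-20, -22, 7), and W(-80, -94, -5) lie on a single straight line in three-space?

Yes

UV = (-45, -54, -9), UW = (-105, -126, -21).
Each component of UW is 7/3 times the corresponding component of UV, so UW = 7/3·UV and the points are collinear.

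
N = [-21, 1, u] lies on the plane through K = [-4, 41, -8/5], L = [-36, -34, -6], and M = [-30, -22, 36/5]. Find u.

-3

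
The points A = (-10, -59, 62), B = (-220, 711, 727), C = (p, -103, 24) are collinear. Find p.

2

Collinearity requires AB × AC = 0; each component is linear in p.
The y-component gives (665)p + (-1330) = 0, so p = 2.
The remaining components then also vanish.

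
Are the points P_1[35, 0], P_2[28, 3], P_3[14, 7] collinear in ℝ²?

P_1P_2 = (-7, 3), P_1P_3 = (-21, 7).
det[P_1P_2; P_1P_3] = (-7)(7) − (3)(-21) = 14.
The determinant is nonzero, so they are not collinear.

No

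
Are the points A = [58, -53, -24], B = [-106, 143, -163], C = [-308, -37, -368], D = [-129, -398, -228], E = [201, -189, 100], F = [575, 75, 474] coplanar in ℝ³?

The plane through A, B, C has normal n = AB × AC = (-65200, -5542, 69112) and equation n·P = -5146562.
Checking the remaining points: n·D = -5141020, n·E = -5146562, n·F = -5146562.
Since n·D = -5141020 ≠ -5146562, D is off the plane and the points are not all coplanar.

No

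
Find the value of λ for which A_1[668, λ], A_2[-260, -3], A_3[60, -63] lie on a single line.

Collinearity: (A_1 − A_2) must be parallel to (A_3 − A_2) = (320, -60).
Cross-multiplying the components: (λ − (-3))·(320) = (928)·(-60).
Solving gives λ = -177.

-177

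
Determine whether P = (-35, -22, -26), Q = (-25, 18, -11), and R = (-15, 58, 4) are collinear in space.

PQ = (10, 40, 15), PR = (20, 80, 30).
Each component of PR is 2 times the corresponding component of PQ, so PR = 2·PQ and the points are collinear.

Yes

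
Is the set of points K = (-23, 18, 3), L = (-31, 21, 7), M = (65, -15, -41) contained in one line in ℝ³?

Yes

KL = (-8, 3, 4), KM = (88, -33, -44).
KL × KM = (0, 0, 0).
The cross product vanishes, so the three points are collinear.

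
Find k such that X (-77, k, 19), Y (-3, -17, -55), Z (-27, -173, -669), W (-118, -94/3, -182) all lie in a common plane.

43/3

The points are coplanar iff XY · (XZ × XW) = 0.
Expanding, this is linear in k: (-67562)k + (2905166/3) = 0.
So k = 43/3.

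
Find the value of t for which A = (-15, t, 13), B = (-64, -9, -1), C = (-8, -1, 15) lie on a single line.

-2

Collinearity requires AB × AC = 0; each component is linear in t.
The x-component gives (-16)t + (-32) = 0, so t = -2.
The remaining components then also vanish.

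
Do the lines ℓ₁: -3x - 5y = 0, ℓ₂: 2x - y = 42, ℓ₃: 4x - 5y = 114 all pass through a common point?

No

Intersecting ℓ₁ and ℓ₂: solving the 2×2 system gives (x, y) = (210/13, -126/13).
Substitute into ℓ₃: (4)(210/13) + (-5)(-126/13) = 1470/13.
But ℓ₃ requires 114 ≠ 1470/13, so the three lines have no common point.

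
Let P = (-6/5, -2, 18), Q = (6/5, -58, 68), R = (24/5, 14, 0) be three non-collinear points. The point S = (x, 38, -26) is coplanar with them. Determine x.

12

A normal to the plane is n = PQ × PR = (208, 1716/5, 1872/5).
S lies in the plane iff n · PS = 0.
This gives (208)x + (-2496) = 0, so x = 12.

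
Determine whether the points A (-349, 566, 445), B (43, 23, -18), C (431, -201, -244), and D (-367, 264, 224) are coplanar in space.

Yes

The four points are coplanar iff the 3×3 determinant with rows AB, AC, AD is zero.
Rows: (392, -543, -463), (780, -767, -689), (-18, -302, -221).
Expanding along the first row: (392)(-38571) − (-543)(-184782) + (-463)(-249366) = 0.
Zero determinant ⇒ coplanar.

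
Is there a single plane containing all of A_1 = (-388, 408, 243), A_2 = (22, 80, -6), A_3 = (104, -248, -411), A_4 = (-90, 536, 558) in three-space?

Yes

A normal to the plane through A_1, A_2, A_3 is n = A_1A_2 × A_1A_3 = (51168, 145632, -107584).
The plane has equation n·P = 13421760. For A_4: n·A_4 = 13421760.
Equal, so A_4 lies in the plane and all four are coplanar.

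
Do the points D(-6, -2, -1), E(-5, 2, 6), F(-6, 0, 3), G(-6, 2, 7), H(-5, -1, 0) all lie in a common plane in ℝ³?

Yes

The plane through D, E, F has normal n = DE × DF = (2, -4, 2) and equation n·P = -6.
Checking the remaining points: n·G = -6, n·H = -6.
All equal -6, so all 5 points lie in one plane.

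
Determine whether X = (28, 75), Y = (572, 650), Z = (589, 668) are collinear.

No

XY = (544, 575), XZ = (561, 593).
Twice the signed area of △XYZ is (544)(593) − (575)(561) = 17.
The area is nonzero, so the three points are not collinear.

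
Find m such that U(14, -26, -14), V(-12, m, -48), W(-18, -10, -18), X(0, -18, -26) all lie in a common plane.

-10

Normal to plane UWX: n = (-160, -328, -32); plane equation n·P = 6736.
Requiring n·V = 6736: (-328)m + (3456) = 6736.
So m = -10.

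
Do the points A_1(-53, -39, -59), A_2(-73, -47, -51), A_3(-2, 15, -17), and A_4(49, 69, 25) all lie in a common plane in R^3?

Yes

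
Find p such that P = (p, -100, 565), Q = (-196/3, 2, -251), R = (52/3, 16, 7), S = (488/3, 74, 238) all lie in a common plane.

-100/3

Coplanarity ⇔ det[PQ; PR; PS] = 0.
Expanding, this is linear in p: (11730)p + (391000) = 0.
So p = -100/3.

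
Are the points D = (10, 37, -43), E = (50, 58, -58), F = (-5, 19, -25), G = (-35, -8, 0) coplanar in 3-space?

Yes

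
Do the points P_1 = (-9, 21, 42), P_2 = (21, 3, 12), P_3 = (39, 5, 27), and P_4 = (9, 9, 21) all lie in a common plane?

No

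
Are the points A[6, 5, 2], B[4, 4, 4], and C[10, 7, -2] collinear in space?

Yes

AB = (-2, -1, 2), AC = (4, 2, -4).
AB × AC = (0, 0, 0).
The cross product vanishes, so the three points are collinear.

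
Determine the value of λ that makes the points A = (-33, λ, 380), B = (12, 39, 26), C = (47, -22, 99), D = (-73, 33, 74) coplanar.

The points are coplanar iff AB · (AC × AD) = 0.
Expanding, this is linear in λ: (7885)λ + (1490265) = 0.
So λ = -189.

-189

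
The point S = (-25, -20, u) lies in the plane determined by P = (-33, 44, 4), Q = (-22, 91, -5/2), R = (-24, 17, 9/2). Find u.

8

The plane through P, Q, R has equation −152x − 64y − 720z = -680.
Substituting S: (-720)u + (5080) = -680, so u = 8.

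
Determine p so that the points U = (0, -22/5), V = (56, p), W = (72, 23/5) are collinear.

The three points are collinear iff det[UV; UW] = 0.
This determinant is linear in p: (-72)p + (936/5) = 0, so p = 13/5.

13/5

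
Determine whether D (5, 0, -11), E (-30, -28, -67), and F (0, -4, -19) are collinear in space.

Yes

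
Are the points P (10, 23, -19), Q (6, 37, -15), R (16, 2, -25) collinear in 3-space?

Yes

PQ = (-4, 14, 4), PR = (6, -21, -6).
PQ × PR = (0, 0, 0).
The cross product vanishes, so the three points are collinear.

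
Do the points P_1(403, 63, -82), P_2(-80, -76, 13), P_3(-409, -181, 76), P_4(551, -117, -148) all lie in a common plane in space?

With P_1 as base: P_1P_2 = (-483, -139, 95), P_1P_3 = (-812, -244, 158), P_1P_4 = (148, -180, -66).
P_1P_3 × P_1P_4 = (44544, -30208, 182272).
P_1P_2 · (P_1P_3 × P_1P_4) = 0.
The scalar triple product vanishes, so the four points are coplanar.

Yes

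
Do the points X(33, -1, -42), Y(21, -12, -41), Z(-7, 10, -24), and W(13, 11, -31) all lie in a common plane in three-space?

Yes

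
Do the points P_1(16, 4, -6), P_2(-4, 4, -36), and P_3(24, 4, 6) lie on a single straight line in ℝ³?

P_1P_2 = (-20, 0, -30), P_1P_3 = (8, 0, 12).
Each component of P_1P_3 is -2/5 times the corresponding component of P_1P_2, so P_1P_3 = -2/5·P_1P_2 and the points are collinear.

Yes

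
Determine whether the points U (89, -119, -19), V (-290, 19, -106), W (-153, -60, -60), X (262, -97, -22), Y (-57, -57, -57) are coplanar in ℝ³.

The plane through U, V, W has normal n = UV × UW = (-525, 5515, 11035) and equation n·P = -912675.
Checking the remaining points: n·X = -915275, n·Y = -913425.
Since n·X = -915275 ≠ -912675, X is off the plane and the points are not all coplanar.

No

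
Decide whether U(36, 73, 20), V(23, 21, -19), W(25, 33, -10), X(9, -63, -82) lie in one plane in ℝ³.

Yes

With U as base: UV = (-13, -52, -39), UW = (-11, -40, -30), UX = (-27, -136, -102).
UW × UX = (0, -312, 416).
UV · (UW × UX) = 0.
The scalar triple product vanishes, so the four points are coplanar.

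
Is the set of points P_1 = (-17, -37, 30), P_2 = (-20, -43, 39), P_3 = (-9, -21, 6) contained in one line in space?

Yes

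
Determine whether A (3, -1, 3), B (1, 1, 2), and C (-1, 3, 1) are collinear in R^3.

Yes

AB = (-2, 2, -1), AC = (-4, 4, -2).
Each component of AC is 2 times the corresponding component of AB, so AC = 2·AB and the points are collinear.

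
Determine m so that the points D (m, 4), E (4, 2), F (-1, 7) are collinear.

The three points are collinear iff det[DE; DF] = 0.
This determinant is linear in m: (-5)m + (10) = 0, so m = 2.

2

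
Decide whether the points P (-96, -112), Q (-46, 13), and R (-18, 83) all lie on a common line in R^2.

PQ = (50, 125), PR = (78, 195).
Twice the signed area of △PQR is (50)(195) − (125)(78) = 0.
The triangle is degenerate (zero area), so the points are collinear.

Yes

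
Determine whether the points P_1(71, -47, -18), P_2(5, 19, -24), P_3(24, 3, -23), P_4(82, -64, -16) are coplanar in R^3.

A normal to the plane through P_1, P_2, P_3 is n = P_1P_2 × P_1P_3 = (-30, -48, -198).
The plane has equation n·P = 3690. For P_4: n·P_4 = 3780.
3780 ≠ 3690, so P_4 is off the plane.

No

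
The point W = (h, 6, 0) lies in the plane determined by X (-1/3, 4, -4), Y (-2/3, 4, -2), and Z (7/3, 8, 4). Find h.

1

A normal to the plane is n = XY × XZ = (-8, 8, -4/3).
W lies in the plane iff n · XW = 0.
This gives (-8)h + (8) = 0, so h = 1.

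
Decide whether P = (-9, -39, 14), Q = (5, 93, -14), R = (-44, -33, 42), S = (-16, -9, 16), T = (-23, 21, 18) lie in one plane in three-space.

Yes

The plane through P, Q, R has normal n = PQ × PR = (3864, 588, 4704) and equation n·X = 8148.
Checking the remaining points: n·S = 8148, n·T = 8148.
All equal 8148, so all 5 points lie in one plane.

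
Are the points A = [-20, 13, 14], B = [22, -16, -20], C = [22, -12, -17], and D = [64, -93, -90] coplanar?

Yes

With A as base: AB = (42, -29, -34), AC = (42, -25, -31), AD = (84, -106, -104).
AC × AD = (-686, 1764, -2352).
AB · (AC × AD) = 0.
The scalar triple product vanishes, so the four points are coplanar.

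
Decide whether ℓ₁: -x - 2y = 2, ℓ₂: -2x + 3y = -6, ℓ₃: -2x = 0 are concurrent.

Intersecting ℓ₁ and ℓ₂: solving the 2×2 system gives (x, y) = (6/7, -10/7).
Substitute into ℓ₃: (-2)(6/7) + (0)(-10/7) = -12/7.
But ℓ₃ requires 0 ≠ -12/7, so the three lines have no common point.

No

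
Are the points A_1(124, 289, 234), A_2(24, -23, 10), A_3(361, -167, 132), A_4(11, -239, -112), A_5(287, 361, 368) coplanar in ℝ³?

Yes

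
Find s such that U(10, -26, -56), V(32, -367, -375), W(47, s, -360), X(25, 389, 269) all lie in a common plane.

-322

Coplanarity ⇔ det[UV; UW; UX] = 0.
Expanding, this is linear in s: (11935)s + (3843070) = 0.
So s = -322.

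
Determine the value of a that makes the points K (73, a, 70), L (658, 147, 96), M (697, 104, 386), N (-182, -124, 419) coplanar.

4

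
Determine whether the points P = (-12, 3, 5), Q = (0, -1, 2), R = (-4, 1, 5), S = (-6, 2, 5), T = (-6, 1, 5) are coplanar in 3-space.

The plane through P, Q, R has normal n = PQ × PR = (-6, -24, 8) and equation n·X = 40.
Checking the remaining points: n·S = 28, n·T = 52.
Since n·S = 28 ≠ 40, S is off the plane and the points are not all coplanar.

No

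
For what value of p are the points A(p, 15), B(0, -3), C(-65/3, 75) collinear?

-5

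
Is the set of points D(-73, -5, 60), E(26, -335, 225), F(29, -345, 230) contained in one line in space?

Yes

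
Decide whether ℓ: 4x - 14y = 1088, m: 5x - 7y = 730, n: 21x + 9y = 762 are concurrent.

Yes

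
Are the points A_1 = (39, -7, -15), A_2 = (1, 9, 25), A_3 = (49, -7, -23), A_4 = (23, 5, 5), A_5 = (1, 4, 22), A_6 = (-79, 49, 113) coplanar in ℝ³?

Yes

The plane through A_1, A_2, A_3 has normal n = A_1A_2 × A_1A_3 = (-128, 96, -160) and equation n·P = -3264.
Checking the remaining points: n·A_4 = -3264, n·A_5 = -3264, n·A_6 = -3264.
All equal -3264, so all 6 points lie in one plane.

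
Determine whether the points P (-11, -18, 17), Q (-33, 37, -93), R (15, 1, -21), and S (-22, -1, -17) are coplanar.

Yes

With P as base: PQ = (-22, 55, -110), PR = (26, 19, -38), PS = (-11, 17, -34).
PR × PS = (0, 1302, 651).
PQ · (PR × PS) = 0.
The scalar triple product vanishes, so the four points are coplanar.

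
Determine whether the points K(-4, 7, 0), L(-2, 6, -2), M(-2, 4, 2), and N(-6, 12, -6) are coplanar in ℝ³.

Yes

The four points are coplanar iff the 3×3 determinant with rows KL, KM, KN is zero.
Rows: (2, -1, -2), (2, -3, 2), (-2, 5, -6).
Expanding along the first row: (2)(8) − (-1)(-8) + (-2)(4) = 0.
Zero determinant ⇒ coplanar.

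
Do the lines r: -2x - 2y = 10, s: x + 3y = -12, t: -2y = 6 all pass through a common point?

Intersecting r and s: solving the 2×2 system gives (x, y) = (-3/2, -7/2).
Substitute into t: (0)(-3/2) + (-2)(-7/2) = 7.
But t requires 6 ≠ 7, so the three lines have no common point.

No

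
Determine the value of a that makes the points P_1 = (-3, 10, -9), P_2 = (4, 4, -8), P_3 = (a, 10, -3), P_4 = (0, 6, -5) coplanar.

-6

The points are coplanar iff P_1P_2 · (P_1P_3 × P_1P_4) = 0.
Expanding, this is linear in a: (20)a + (120) = 0.
So a = -6.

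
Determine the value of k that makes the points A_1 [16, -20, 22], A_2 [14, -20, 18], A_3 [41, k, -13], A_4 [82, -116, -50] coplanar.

-60

Normal to plane A_1A_2A_4: n = (-384, -408, 192); plane equation n·P = 6240.
Requiring n·A_3 = 6240: (-408)k + (-18240) = 6240.
So k = -60.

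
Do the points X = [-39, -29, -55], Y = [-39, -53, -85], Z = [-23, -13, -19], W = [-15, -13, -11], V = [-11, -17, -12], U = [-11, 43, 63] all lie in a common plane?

The plane through X, Y, Z has normal n = XY × XZ = (-384, -480, 384) and equation n·P = 7776.
Checking the remaining points: n·W = 7776, n·V = 7776, n·U = 7776.
All equal 7776, so all 6 points lie in one plane.

Yes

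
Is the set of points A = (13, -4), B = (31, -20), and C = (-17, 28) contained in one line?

AB = (18, -16), AC = (-30, 32).
det[AB; AC] = (18)(32) − (-16)(-30) = 96.
The determinant is nonzero, so they are not collinear.

No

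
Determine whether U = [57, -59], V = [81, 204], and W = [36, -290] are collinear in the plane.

No

UV = (24, 263), UW = (-21, -231).
If collinear, UW would be a scalar multiple of UV. But (24)·(-231) ≠ (263)·(-21) (difference -21), so they are not parallel; the points are not collinear.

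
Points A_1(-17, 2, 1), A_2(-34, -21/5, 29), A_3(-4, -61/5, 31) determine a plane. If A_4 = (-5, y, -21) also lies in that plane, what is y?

36/5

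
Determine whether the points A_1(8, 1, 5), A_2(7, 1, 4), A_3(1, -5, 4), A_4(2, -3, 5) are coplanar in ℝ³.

No

With A_1 as base: A_1A_2 = (-1, 0, -1), A_1A_3 = (-7, -6, -1), A_1A_4 = (-6, -4, 0).
A_1A_3 × A_1A_4 = (-4, 6, -8).
A_1A_2 · (A_1A_3 × A_1A_4) = 12.
Since 12 ≠ 0, the four points are not coplanar.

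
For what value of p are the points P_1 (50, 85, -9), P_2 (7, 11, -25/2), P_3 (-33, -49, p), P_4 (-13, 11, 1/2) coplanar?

-12

Coplanarity ⇔ det[P_1P_2; P_1P_3; P_1P_4] = 0.
Expanding, this is linear in p: (1480)p + (17760) = 0.
So p = -12.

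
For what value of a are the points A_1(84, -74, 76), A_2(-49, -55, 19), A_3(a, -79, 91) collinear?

119

Direction A_1A_2 = (-133, 19, -57). From the y-coordinate of A_3, the parameter along the line is τ = (-79 − (-74))/19 = -5/19.
Then a = 84 + (-5/19)·(-133) = 119.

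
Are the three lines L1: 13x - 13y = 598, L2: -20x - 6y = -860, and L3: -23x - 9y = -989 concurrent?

No

Intersecting L1 and L2: solving the 2×2 system gives (x, y) = (568/13, -30/13).
Substitute into L3: (-23)(568/13) + (-9)(-30/13) = -12794/13.
But L3 requires -989 ≠ -12794/13, so the three lines have no common point.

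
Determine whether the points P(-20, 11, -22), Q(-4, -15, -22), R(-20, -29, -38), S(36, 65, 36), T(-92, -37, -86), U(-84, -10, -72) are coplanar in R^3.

No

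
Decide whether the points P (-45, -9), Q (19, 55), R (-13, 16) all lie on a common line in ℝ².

No

PQ = (64, 64), PR = (32, 25).
If collinear, PR would be a scalar multiple of PQ. But (64)·(25) ≠ (64)·(32) (difference -448), so they are not parallel; the points are not collinear.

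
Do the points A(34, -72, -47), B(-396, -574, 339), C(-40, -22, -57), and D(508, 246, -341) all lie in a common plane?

With A as base: AB = (-430, -502, 386), AC = (-74, 50, -10), AD = (474, 318, -294).
AC × AD = (-11520, -26496, -47232).
AB · (AC × AD) = 23040.
Since 23040 ≠ 0, the four points are not coplanar.

No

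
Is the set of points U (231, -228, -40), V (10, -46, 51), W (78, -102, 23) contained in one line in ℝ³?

UV = (-221, 182, 91), UW = (-153, 126, 63).
Each component of UW is 9/13 times the corresponding component of UV, so UW = 9/13·UV and the points are collinear.

Yes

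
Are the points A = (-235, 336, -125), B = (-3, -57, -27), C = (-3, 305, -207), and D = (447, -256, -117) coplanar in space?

Yes

A normal to the plane through A, B, C is n = AB × AC = (35264, 41760, 83984).
The plane has equation n·P = -4753680. For D: n·D = -4753680.
Equal, so D lies in the plane and all four are coplanar.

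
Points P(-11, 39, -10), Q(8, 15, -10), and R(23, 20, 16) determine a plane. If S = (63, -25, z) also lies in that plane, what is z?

22

The plane through P, Q, R has equation −624x − 494y + 455z = -16952.
Substituting S: (455)z + (-26962) = -16952, so z = 22.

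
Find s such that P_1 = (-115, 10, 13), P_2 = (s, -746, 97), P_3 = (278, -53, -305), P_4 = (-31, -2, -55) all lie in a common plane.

-199

Normal to plane P_1P_3P_4: n = (468, 12, 576); plane equation n·P = -46212.
Requiring n·P_2 = -46212: (468)s + (46920) = -46212.
So s = -199.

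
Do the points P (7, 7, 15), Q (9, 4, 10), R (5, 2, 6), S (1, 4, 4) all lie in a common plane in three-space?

No

The four points are coplanar iff the 3×3 determinant with rows PQ, PR, PS is zero.
Rows: (2, -3, -5), (-2, -5, -9), (-6, -3, -11).
Expanding along the first row: (2)(28) − (-3)(-32) + (-5)(-24) = 80.
Nonzero ⇒ not coplanar.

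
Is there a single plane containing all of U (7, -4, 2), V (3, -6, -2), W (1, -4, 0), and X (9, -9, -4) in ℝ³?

A normal to the plane through U, V, W is n = UV × UW = (4, 16, -12).
The plane has equation n·P = -60. For X: n·X = -60.
Equal, so X lies in the plane and all four are coplanar.

Yes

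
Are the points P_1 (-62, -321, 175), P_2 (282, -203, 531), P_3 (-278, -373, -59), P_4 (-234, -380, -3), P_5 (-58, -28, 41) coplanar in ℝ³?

The plane through P_1, P_2, P_3 has normal n = P_1P_2 × P_1P_3 = (-9100, 3600, 7600) and equation n·P = 738600.
Checking the remaining points: n·P_4 = 738600, n·P_5 = 738600.
All equal 738600, so all 5 points lie in one plane.

Yes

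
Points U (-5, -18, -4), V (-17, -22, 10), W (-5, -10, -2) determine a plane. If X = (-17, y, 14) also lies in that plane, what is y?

-6

A normal to the plane is n = UV × UW = (-120, 24, -96).
X lies in the plane iff n · UX = 0.
This gives (24)y + (144) = 0, so y = -6.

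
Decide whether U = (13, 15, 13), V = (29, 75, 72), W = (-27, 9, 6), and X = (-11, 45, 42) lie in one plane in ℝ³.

The four points are coplanar iff the 3×3 determinant with rows UV, UW, UX is zero.
Rows: (16, 60, 59), (-40, -6, -7), (-24, 30, 29).
Expanding along the first row: (16)(36) − (60)(-1328) + (59)(-1344) = 960.
Nonzero ⇒ not coplanar.

No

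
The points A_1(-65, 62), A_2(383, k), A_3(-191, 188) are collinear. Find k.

Collinearity: (A_2 − A_1) must be parallel to (A_3 − A_1) = (-126, 126).
Cross-multiplying the components: (k − 62)·(-126) = (448)·(126).
Solving gives k = -386.

-386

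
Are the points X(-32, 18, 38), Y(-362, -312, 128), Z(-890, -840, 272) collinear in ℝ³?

XY = (-330, -330, 90), XZ = (-858, -858, 234).
XY × XZ = (0, 0, 0).
The cross product vanishes, so the three points are collinear.

Yes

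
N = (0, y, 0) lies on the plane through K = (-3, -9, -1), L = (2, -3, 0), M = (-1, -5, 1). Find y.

Coplanarity requires KL · (KM × KN) = 0.
KL = (5, 6, 1), KM = (2, 4, 2); the triple product is linear in y with coefficient -8 and constant term -40.
Setting it to zero: y = -5.

-5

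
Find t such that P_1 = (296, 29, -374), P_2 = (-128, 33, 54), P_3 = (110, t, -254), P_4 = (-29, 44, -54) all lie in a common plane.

131

Normal to plane P_1P_2P_4: n = (-5140, -3420, -5060); plane equation n·P = 271820.
Requiring n·P_3 = 271820: (-3420)t + (719840) = 271820.
So t = 131.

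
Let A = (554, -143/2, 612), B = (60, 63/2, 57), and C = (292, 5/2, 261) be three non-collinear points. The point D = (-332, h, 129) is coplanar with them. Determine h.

-62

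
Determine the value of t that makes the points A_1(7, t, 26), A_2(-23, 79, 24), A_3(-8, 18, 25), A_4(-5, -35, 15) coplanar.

-43

Coplanarity ⇔ det[A_1A_2; A_1A_3; A_1A_4] = 0.
Expanding, this is linear in t: (-153)t + (-6579) = 0.
So t = -43.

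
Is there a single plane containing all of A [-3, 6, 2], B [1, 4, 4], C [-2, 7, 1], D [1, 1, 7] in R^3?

A normal to the plane through A, B, C is n = AB × AC = (0, 6, 6).
The plane has equation n·P = 48. For D: n·D = 48.
Equal, so D lies in the plane and all four are coplanar.

Yes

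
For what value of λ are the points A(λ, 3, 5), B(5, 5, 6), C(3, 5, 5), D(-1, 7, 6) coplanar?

9

The points are coplanar iff AB · (AC × AD) = 0.
Expanding, this is linear in λ: (-2)λ + (18) = 0.
So λ = 9.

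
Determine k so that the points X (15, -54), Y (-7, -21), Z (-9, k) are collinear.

Collinearity: (Z − X) must be parallel to (Y − X) = (-22, 33).
Cross-multiplying the components: (k − (-54))·(-22) = (-24)·(33).
Solving gives k = -18.

-18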